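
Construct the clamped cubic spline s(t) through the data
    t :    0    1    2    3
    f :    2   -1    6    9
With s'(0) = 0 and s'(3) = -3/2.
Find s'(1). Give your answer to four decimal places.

Put M_i = s'' at the i-th knot. Here h = (1, 1, 1) and Δ = (-3, 7, 3), so the interior equations h_(i-1)·M_(i-1) + 2(h_(i-1)+h_i)·M_i + h_i·M_(i+1) = 6(Δ_i − Δ_(i-1)) read
  1·M_0 + 4·M_1 + 1·M_2 = 6(Δ_1 - Δ_0) = 60
  1·M_1 + 4·M_2 + 1·M_3 = 6(Δ_2 - Δ_1) = -24
Clamped end conditions give two more equations: 2h_0·M_0 + h_0·M_1 = 6(Δ_0 - s'(0)) = -18 and h_2·M_2 + 2h_2·M_3 = 6(s'(3) - Δ_2) = -27.
Solving the tridiagonal system: M_0 = -101/5, M_1 = 112/5, M_2 = -47/5, M_3 = -44/5.
On [1, 2], s'(t) = b_1 + 2c_1·(t - 1) + 3d_1·(t - 1)² with b_1 = Δ_1 - h_1(2M_1 + M_2)/6 = 11/10, c_1 = M_1/2 = 56/5, d_1 = (M_2 - M_1)/(6h_1) = -53/10. So s'(1) = 11/10.

1.1000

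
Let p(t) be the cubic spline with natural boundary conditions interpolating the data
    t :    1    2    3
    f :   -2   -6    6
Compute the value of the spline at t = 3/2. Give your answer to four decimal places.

-5.5000

Let M_i = p''(x_i). Step sizes h_i = 1, 1; slopes of the chords Δ_i = (y_(i+1) - y_i)/h_i = -4, 12.
  1·M_0 + 4·M_1 + 1·M_2 = 6(Δ_1 - Δ_0) = 96
Natural end conditions: M_0 = M_2 = 0.
Solving: M_0 = 0, M_1 = 24, M_2 = 0.
On [1, 2], p(t) = -2 - 8·(t - 1) + 0·(t - 1)² + 4·(t - 1)³.
With (t - 1) = 1/2: p(3/2) = -11/2.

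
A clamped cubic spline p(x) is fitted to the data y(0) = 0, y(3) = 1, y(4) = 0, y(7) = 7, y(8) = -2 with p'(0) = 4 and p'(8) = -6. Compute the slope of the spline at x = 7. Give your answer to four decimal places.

With σ_i denoting the second derivative at x_i, h_i = 3, 1, 3, 1, and Δ_i = (y_(i+1) − y_i)/h_i = 1/3, -1, 7/3, -9:
  3·σ_0 + 8·σ_1 + 1·σ_2 = 6(Δ_1 - Δ_0) = -8
  1·σ_1 + 8·σ_2 + 3·σ_3 = 6(Δ_2 - Δ_1) = 20
  3·σ_2 + 8·σ_3 + 1·σ_4 = 6(Δ_3 - Δ_2) = -68
Clamped end conditions give two more equations: 2h_0·σ_0 + h_0·σ_1 = 6(Δ_0 - p'(0)) = -22 and h_3·σ_3 + 2h_3·σ_4 = 6(p'(8) - Δ_3) = 18.
Forward elimination and back-substitution give σ_0 = -179/54, σ_1 = -19/27, σ_2 = 409/54, σ_3 = -359/27, σ_4 = 845/54.
On [7, 8], p'(x) = b_3 + 2c_3·(x - 7) + 3d_3·(x - 7)² with b_3 = Δ_3 - h_3(2σ_3 + σ_4)/6 = -775/108, c_3 = σ_3/2 = -359/54, d_3 = (σ_4 - σ_3)/(6h_3) = 521/108. So p'(7) = -775/108.

-7.1759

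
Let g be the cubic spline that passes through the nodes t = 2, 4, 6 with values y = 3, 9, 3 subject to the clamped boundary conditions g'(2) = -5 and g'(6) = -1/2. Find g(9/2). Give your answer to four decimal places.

Write M_i for g''(x_i). With h_i = 2, 2 and divided differences Δ_i = 3, -3, the continuity of g' gives the tridiagonal system
  2·M_0 + 8·M_1 + 2·M_2 = 6(Δ_1 - Δ_0) = -36
Clamped end conditions give two more equations: 2h_0·M_0 + h_0·M_1 = 6(Δ_0 - g'(2)) = 48 and h_1·M_1 + 2h_1·M_2 = 6(g'(6) - Δ_1) = 15.
Solving: M_0 = 141/8, M_1 = -45/4, M_2 = 75/8.
On [4, 6], g(t) = 9 + 11/8·(t - 4) - 45/8·(t - 4)² + 55/32·(t - 4)³.
With (t - 4) = 1/2: g(9/2) = 2175/256.

8.4961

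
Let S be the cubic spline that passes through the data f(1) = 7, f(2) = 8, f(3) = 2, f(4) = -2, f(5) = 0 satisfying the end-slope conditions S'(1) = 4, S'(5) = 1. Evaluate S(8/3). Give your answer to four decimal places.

Let M_i = S''(x_i). Step sizes h_i = 1, 1, 1, 1; slopes of the chords Δ_i = (y_(i+1) - y_i)/h_i = 1, -6, -4, 2.
  1·M_0 + 4·M_1 + 1·M_2 = 6(Δ_1 - Δ_0) = -42
  1·M_1 + 4·M_2 + 1·M_3 = 6(Δ_2 - Δ_1) = 12
  1·M_2 + 4·M_3 + 1·M_4 = 6(Δ_3 - Δ_2) = 36
Clamped end conditions give two more equations: 2h_0·M_0 + h_0·M_1 = 6(Δ_0 - S'(1)) = -18 and h_3·M_3 + 2h_3·M_4 = 6(S'(5) - Δ_3) = -6.
Solving the tridiagonal system: M_0 = -27/7, M_1 = -72/7, M_2 = 3, M_3 = 72/7, M_4 = -57/7.
On [2, 3], S(x) = 8 - 43/14·(x - 2) - 36/7·(x - 2)² + 31/14·(x - 2)³.
With (x - 2) = 2/3: S(8/3) = 817/189.

4.3228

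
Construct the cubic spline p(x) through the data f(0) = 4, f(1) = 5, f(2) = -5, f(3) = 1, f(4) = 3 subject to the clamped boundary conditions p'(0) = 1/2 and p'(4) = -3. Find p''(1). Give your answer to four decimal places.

Write m_i for p''(x_i). With h_i = 1, 1, 1, 1 and divided differences Δ_i = 1, -10, 6, 2, the continuity of p' gives the tridiagonal system
  1·m_0 + 4·m_1 + 1·m_2 = 6(Δ_1 - Δ_0) = -66
  1·m_1 + 4·m_2 + 1·m_3 = 6(Δ_2 - Δ_1) = 96
  1·m_2 + 4·m_3 + 1·m_4 = 6(Δ_3 - Δ_2) = -24
Clamped end conditions give two more equations: 2h_0·m_0 + h_0·m_1 = 6(Δ_0 - p'(0)) = 3 and h_3·m_3 + 2h_3·m_4 = 6(p'(4) - Δ_3) = -30.
Solving: m_0 = 899/56, m_1 = -815/28, m_2 = 275/8, m_3 = -347/28, m_4 = -493/56.

-29.1071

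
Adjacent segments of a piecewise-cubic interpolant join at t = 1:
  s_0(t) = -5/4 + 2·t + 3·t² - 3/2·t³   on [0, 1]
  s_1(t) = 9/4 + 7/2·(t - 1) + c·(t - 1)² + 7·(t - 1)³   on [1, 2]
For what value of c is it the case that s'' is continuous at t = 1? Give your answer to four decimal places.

s_0''(t) = 6 - 9·t, so s_0''(1) = -3. On the right, s_1''(1) = 2c, so c = -3/2.

-1.5000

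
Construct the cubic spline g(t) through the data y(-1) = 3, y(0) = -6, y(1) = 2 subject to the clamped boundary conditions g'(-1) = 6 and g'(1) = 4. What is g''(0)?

Write M_i for g''(x_i). With h_i = 1, 1 and divided differences Δ_i = -9, 8, the continuity of g' gives the tridiagonal system
  1·M_0 + 4·M_1 + 1·M_2 = 6(Δ_1 - Δ_0) = 102
Clamped end conditions give two more equations: 2h_0·M_0 + h_0·M_1 = 6(Δ_0 - g'(-1)) = -90 and h_1·M_1 + 2h_1·M_2 = 6(g'(1) - Δ_1) = -24.
Solving the tridiagonal system: M_0 = -143/2, M_1 = 53, M_2 = -77/2.

53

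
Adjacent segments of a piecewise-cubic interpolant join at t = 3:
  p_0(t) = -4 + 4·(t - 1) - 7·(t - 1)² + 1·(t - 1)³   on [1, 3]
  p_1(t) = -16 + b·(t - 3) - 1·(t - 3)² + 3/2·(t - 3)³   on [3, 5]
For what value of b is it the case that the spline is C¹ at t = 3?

p_0'(t) = 4 - 14·(t - 1) + 3·(t - 1)², so p_0'(3) = -12. On the right, p_1'(3) = b, so b = -12.

-12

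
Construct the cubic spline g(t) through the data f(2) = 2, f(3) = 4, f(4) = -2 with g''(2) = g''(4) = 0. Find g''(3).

-12

Write M_i for g''(x_i). With h_i = 1, 1 and divided differences Δ_i = 2, -6, the continuity of g' gives the tridiagonal system
  1·M_0 + 4·M_1 + 1·M_2 = 6(Δ_1 - Δ_0) = -48
Natural end conditions: M_0 = M_2 = 0.
Forward elimination and back-substitution give M_0 = 0, M_1 = -12, M_2 = 0.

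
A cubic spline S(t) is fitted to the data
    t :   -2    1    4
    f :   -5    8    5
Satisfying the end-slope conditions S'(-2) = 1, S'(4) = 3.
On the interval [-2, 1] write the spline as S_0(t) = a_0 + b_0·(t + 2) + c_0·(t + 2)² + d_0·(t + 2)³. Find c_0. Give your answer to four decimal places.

3.1667

Write M_i for S''(x_i). With h_i = 3, 3 and divided differences Δ_i = 13/3, -1, the continuity of S' gives the tridiagonal system
  3·M_0 + 12·M_1 + 3·M_2 = 6(Δ_1 - Δ_0) = -32
Clamped end conditions give two more equations: 2h_0·M_0 + h_0·M_1 = 6(Δ_0 - S'(-2)) = 20 and h_1·M_1 + 2h_1·M_2 = 6(S'(4) - Δ_1) = 24.
Solving the tridiagonal system: M_0 = 19/3, M_1 = -6, M_2 = 7.
On [-2, 1], with S_0(t) = a_0 + b_0·(t + 2) + c_0·(t + 2)² + d_0·(t + 2)³: c_0 = M_0/2 = 19/6, d_0 = (M_1 - M_0)/(6h_0) = -37/54, b_0 = Δ_0 - h_0(2M_0 + M_1)/6 = 1.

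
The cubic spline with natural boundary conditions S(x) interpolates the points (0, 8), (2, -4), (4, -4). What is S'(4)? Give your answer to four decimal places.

Let M_i = S''(x_i). Step sizes h_i = 2, 2; slopes of the chords Δ_i = (y_(i+1) - y_i)/h_i = -6, 0.
  2·M_0 + 8·M_1 + 2·M_2 = 6(Δ_1 - Δ_0) = 36
Natural end conditions: M_0 = M_2 = 0.
Hence M_0 = 0, M_1 = 9/2, M_2 = 0.
On [2, 4], S'(x) = b_1 + 2c_1·(x - 2) + 3d_1·(x - 2)² with b_1 = Δ_1 - h_1(2M_1 + M_2)/6 = -3, c_1 = M_1/2 = 9/4, d_1 = (M_2 - M_1)/(6h_1) = -3/8. So S'(4) = 3/2.

1.5000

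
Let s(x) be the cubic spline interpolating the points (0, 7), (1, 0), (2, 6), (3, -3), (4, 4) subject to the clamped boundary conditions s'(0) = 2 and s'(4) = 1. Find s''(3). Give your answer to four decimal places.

45.2857

With M_i denoting the second derivative at x_i, h_i = 1, 1, 1, 1, and Δ_i = (y_(i+1) − y_i)/h_i = -7, 6, -9, 7:
  1·M_0 + 4·M_1 + 1·M_2 = 6(Δ_1 - Δ_0) = 78
  1·M_1 + 4·M_2 + 1·M_3 = 6(Δ_2 - Δ_1) = -90
  1·M_2 + 4·M_3 + 1·M_4 = 6(Δ_3 - Δ_2) = 96
Clamped end conditions give two more equations: 2h_0·M_0 + h_0·M_1 = 6(Δ_0 - s'(0)) = -54 and h_3·M_3 + 2h_3·M_4 = 6(s'(4) - Δ_3) = -36.
Solving: M_0 = -677/14, M_1 = 299/7, M_2 = -89/2, M_3 = 317/7, M_4 = -569/14.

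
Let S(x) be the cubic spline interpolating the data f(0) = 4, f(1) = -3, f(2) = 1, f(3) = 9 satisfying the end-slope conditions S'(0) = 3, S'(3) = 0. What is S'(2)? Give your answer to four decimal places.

10.4000

Put σ_i = S'' at the i-th knot. Here h = (1, 1, 1) and Δ = (-7, 4, 8), so the interior equations h_(i-1)·σ_(i-1) + 2(h_(i-1)+h_i)·σ_i + h_i·σ_(i+1) = 6(Δ_i − Δ_(i-1)) read
  1·σ_0 + 4·σ_1 + 1·σ_2 = 6(Δ_1 - Δ_0) = 66
  1·σ_1 + 4·σ_2 + 1·σ_3 = 6(Δ_2 - Δ_1) = 24
Clamped end conditions give two more equations: 2h_0·σ_0 + h_0·σ_1 = 6(Δ_0 - S'(0)) = -60 and h_2·σ_2 + 2h_2·σ_3 = 6(S'(3) - Δ_2) = -48.
Solving the tridiagonal system: σ_0 = -214/5, σ_1 = 128/5, σ_2 = 32/5, σ_3 = -136/5.
On [2, 3], S'(x) = b_2 + 2c_2·(x - 2) + 3d_2·(x - 2)² with b_2 = Δ_2 - h_2(2σ_2 + σ_3)/6 = 52/5, c_2 = σ_2/2 = 16/5, d_2 = (σ_3 - σ_2)/(6h_2) = -28/5. So S'(2) = 52/5.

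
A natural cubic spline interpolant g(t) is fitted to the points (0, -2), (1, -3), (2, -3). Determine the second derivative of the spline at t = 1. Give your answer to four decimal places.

Let m_i = g''(x_i). Step sizes h_i = 1, 1; slopes of the chords Δ_i = (y_(i+1) - y_i)/h_i = -1, 0.
  1·m_0 + 4·m_1 + 1·m_2 = 6(Δ_1 - Δ_0) = 6
Natural end conditions: m_0 = m_2 = 0.
Hence m_0 = 0, m_1 = 3/2, m_2 = 0.

1.5000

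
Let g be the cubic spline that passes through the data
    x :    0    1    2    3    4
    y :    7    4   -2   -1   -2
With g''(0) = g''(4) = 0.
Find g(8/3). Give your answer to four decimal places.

-1.6283

With σ_i denoting the second derivative at x_i, h_i = 1, 1, 1, 1, and Δ_i = (y_(i+1) − y_i)/h_i = -3, -6, 1, -1:
  1·σ_0 + 4·σ_1 + 1·σ_2 = 6(Δ_1 - Δ_0) = -18
  1·σ_1 + 4·σ_2 + 1·σ_3 = 6(Δ_2 - Δ_1) = 42
  1·σ_2 + 4·σ_3 + 1·σ_4 = 6(Δ_3 - Δ_2) = -12
Natural end conditions: σ_0 = σ_4 = 0.
Hence σ_0 = 0, σ_1 = -225/28, σ_2 = 99/7, σ_3 = -183/28, σ_4 = 0.
On [2, 3], g(x) = -2 - 21/8·(x - 2) + 99/14·(x - 2)² - 193/56·(x - 2)³.
With (x - 2) = 2/3: g(8/3) = -1231/756.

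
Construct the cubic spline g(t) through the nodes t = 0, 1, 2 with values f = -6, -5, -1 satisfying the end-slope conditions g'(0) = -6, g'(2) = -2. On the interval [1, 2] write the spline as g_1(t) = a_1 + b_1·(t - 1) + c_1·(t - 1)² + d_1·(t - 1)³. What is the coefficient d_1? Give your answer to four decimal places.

-4.2500

Put m_i = g'' at the i-th knot. Here h = (1, 1) and Δ = (1, 4), so the interior equations h_(i-1)·m_(i-1) + 2(h_(i-1)+h_i)·m_i + h_i·m_(i+1) = 6(Δ_i − Δ_(i-1)) read
  1·m_0 + 4·m_1 + 1·m_2 = 6(Δ_1 - Δ_0) = 18
Clamped end conditions give two more equations: 2h_0·m_0 + h_0·m_1 = 6(Δ_0 - g'(0)) = 42 and h_1·m_1 + 2h_1·m_2 = 6(g'(2) - Δ_1) = -36.
Hence m_0 = 37/2, m_1 = 5, m_2 = -41/2.
On [1, 2], with g_1(t) = a_1 + b_1·(t - 1) + c_1·(t - 1)² + d_1·(t - 1)³: c_1 = m_1/2 = 5/2, d_1 = (m_2 - m_1)/(6h_1) = -17/4, b_1 = Δ_1 - h_1(2m_1 + m_2)/6 = 23/4.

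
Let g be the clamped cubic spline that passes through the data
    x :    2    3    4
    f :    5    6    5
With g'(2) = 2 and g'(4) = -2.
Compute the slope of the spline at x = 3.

Put M_i = g'' at the i-th knot. Here h = (1, 1) and Δ = (1, -1), so the interior equations h_(i-1)·M_(i-1) + 2(h_(i-1)+h_i)·M_i + h_i·M_(i+1) = 6(Δ_i − Δ_(i-1)) read
  1·M_0 + 4·M_1 + 1·M_2 = 6(Δ_1 - Δ_0) = -12
Clamped end conditions give two more equations: 2h_0·M_0 + h_0·M_1 = 6(Δ_0 - g'(2)) = -6 and h_1·M_1 + 2h_1·M_2 = 6(g'(4) - Δ_1) = -6.
Solving: M_0 = -2, M_1 = -2, M_2 = -2.
On [3, 4], g'(x) = b_1 + 2c_1·(x - 3) + 3d_1·(x - 3)² with b_1 = Δ_1 - h_1(2M_1 + M_2)/6 = 0, c_1 = M_1/2 = -1, d_1 = (M_2 - M_1)/(6h_1) = 0. So g'(3) = 0.

0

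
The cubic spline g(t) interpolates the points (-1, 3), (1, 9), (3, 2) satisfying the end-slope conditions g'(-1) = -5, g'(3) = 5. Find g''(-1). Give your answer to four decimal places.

19.3750

With σ_i denoting the second derivative at x_i, h_i = 2, 2, and Δ_i = (y_(i+1) − y_i)/h_i = 3, -7/2:
  2·σ_0 + 8·σ_1 + 2·σ_2 = 6(Δ_1 - Δ_0) = -39
Clamped end conditions give two more equations: 2h_0·σ_0 + h_0·σ_1 = 6(Δ_0 - g'(-1)) = 48 and h_1·σ_1 + 2h_1·σ_2 = 6(g'(3) - Δ_1) = 51.
Solving the tridiagonal system: σ_0 = 155/8, σ_1 = -59/4, σ_2 = 161/8.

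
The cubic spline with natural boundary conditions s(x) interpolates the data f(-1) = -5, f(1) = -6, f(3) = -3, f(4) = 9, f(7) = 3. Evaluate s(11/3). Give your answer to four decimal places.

5.1016

With M_i denoting the second derivative at x_i, h_i = 2, 2, 1, 3, and Δ_i = (y_(i+1) − y_i)/h_i = -1/2, 3/2, 12, -2:
  2·M_0 + 8·M_1 + 2·M_2 = 6(Δ_1 - Δ_0) = 12
  2·M_1 + 6·M_2 + 1·M_3 = 6(Δ_2 - Δ_1) = 63
  1·M_2 + 8·M_3 + 3·M_4 = 6(Δ_3 - Δ_2) = -84
Natural end conditions: M_0 = M_4 = 0.
Forward elimination and back-substitution give M_0 = 0, M_1 = -153/86, M_2 = 564/43, M_3 = -522/43, M_4 = 0.
On [3, 4], s(x) = -3 + 415/43·(x - 3) + 282/43·(x - 3)² - 181/43·(x - 3)³.
With (x - 3) = 2/3: s(11/3) = 5923/1161.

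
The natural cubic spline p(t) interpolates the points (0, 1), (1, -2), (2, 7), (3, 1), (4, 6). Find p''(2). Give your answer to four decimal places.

-35.5714

Let M_i = p''(x_i). Step sizes h_i = 1, 1, 1, 1; slopes of the chords Δ_i = (y_(i+1) - y_i)/h_i = -3, 9, -6, 5.
  1·M_0 + 4·M_1 + 1·M_2 = 6(Δ_1 - Δ_0) = 72
  1·M_1 + 4·M_2 + 1·M_3 = 6(Δ_2 - Δ_1) = -90
  1·M_2 + 4·M_3 + 1·M_4 = 6(Δ_3 - Δ_2) = 66
Natural end conditions: M_0 = M_4 = 0.
Solving: M_0 = 0, M_1 = 753/28, M_2 = -249/7, M_3 = 711/28, M_4 = 0.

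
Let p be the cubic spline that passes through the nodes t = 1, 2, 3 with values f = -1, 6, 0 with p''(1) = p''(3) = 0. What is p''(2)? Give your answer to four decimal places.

Put σ_i = p'' at the i-th knot. Here h = (1, 1) and Δ = (7, -6), so the interior equations h_(i-1)·σ_(i-1) + 2(h_(i-1)+h_i)·σ_i + h_i·σ_(i+1) = 6(Δ_i − Δ_(i-1)) read
  1·σ_0 + 4·σ_1 + 1·σ_2 = 6(Δ_1 - Δ_0) = -78
Natural end conditions: σ_0 = σ_2 = 0.
Hence σ_0 = 0, σ_1 = -39/2, σ_2 = 0.

-19.5000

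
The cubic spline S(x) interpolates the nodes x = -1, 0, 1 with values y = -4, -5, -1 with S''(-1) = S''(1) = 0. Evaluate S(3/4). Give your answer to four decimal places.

Write M_i for S''(x_i). With h_i = 1, 1 and divided differences Δ_i = -1, 4, the continuity of S' gives the tridiagonal system
  1·M_0 + 4·M_1 + 1·M_2 = 6(Δ_1 - Δ_0) = 30
Natural end conditions: M_0 = M_2 = 0.
Hence M_0 = 0, M_1 = 15/2, M_2 = 0.
On [0, 1], S(x) = -5 + 3/2·x + 15/4·x² - 5/4·x³.
With x = 3/4: S(3/4) = -587/256.

-2.2930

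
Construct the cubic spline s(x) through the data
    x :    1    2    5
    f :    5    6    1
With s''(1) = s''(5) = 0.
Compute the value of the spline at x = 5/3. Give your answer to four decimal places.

5.7901

With M_i denoting the second derivative at x_i, h_i = 1, 3, and Δ_i = (y_(i+1) − y_i)/h_i = 1, -5/3:
  1·M_0 + 8·M_1 + 3·M_2 = 6(Δ_1 - Δ_0) = -16
Natural end conditions: M_0 = M_2 = 0.
Hence M_0 = 0, M_1 = -2, M_2 = 0.
On [1, 2], s(x) = 5 + 4/3·(x - 1) + 0·(x - 1)² - 1/3·(x - 1)³.
With (x - 1) = 2/3: s(5/3) = 469/81.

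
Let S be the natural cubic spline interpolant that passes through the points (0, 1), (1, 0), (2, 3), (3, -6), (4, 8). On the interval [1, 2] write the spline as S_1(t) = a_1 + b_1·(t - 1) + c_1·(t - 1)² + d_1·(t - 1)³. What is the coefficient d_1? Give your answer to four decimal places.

Let m_i = S''(x_i). Step sizes h_i = 1, 1, 1, 1; slopes of the chords Δ_i = (y_(i+1) - y_i)/h_i = -1, 3, -9, 14.
  1·m_0 + 4·m_1 + 1·m_2 = 6(Δ_1 - Δ_0) = 24
  1·m_1 + 4·m_2 + 1·m_3 = 6(Δ_2 - Δ_1) = -72
  1·m_2 + 4·m_3 + 1·m_4 = 6(Δ_3 - Δ_2) = 138
Natural end conditions: m_0 = m_4 = 0.
Solving: m_0 = 0, m_1 = 393/28, m_2 = -225/7, m_3 = 1191/28, m_4 = 0.
On [1, 2], with S_1(t) = a_1 + b_1·(t - 1) + c_1·(t - 1)² + d_1·(t - 1)³: c_1 = m_1/2 = 393/56, d_1 = (m_2 - m_1)/(6h_1) = -431/56, b_1 = Δ_1 - h_1(2m_1 + m_2)/6 = 103/28.

-7.6964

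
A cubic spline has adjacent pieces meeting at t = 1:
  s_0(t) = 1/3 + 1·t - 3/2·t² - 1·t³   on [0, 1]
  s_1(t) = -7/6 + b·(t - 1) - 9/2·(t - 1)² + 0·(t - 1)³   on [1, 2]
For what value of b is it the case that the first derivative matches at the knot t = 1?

-5

s_0'(t) = 1 - 3·t - 3·t², so s_0'(1) = -5. On the right, s_1'(1) = b, so b = -5.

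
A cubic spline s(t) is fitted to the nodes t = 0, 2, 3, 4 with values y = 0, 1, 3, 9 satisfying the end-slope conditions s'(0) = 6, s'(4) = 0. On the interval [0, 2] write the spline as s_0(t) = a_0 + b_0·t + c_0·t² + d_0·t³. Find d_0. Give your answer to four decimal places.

1.0455

Put σ_i = s'' at the i-th knot. Here h = (2, 1, 1) and Δ = (1/2, 2, 6), so the interior equations h_(i-1)·σ_(i-1) + 2(h_(i-1)+h_i)·σ_i + h_i·σ_(i+1) = 6(Δ_i − Δ_(i-1)) read
  2·σ_0 + 6·σ_1 + 1·σ_2 = 6(Δ_1 - Δ_0) = 9
  1·σ_1 + 4·σ_2 + 1·σ_3 = 6(Δ_2 - Δ_1) = 24
Clamped end conditions give two more equations: 2h_0·σ_0 + h_0·σ_1 = 6(Δ_0 - s'(0)) = -33 and h_2·σ_2 + 2h_2·σ_3 = 6(s'(4) - Δ_2) = -36.
Solving the tridiagonal system: σ_0 = -213/22, σ_1 = 63/22, σ_2 = 123/11, σ_3 = -519/22.
On [0, 2], with s_0(t) = a_0 + b_0·t + c_0·t² + d_0·t³: c_0 = σ_0/2 = -213/44, d_0 = (σ_1 - σ_0)/(6h_0) = 23/22, b_0 = Δ_0 - h_0(2σ_0 + σ_1)/6 = 6.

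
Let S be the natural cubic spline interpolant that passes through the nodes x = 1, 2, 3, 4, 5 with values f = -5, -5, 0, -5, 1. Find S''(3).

Put M_i = S'' at the i-th knot. Here h = (1, 1, 1, 1) and Δ = (0, 5, -5, 6), so the interior equations h_(i-1)·M_(i-1) + 2(h_(i-1)+h_i)·M_i + h_i·M_(i+1) = 6(Δ_i − Δ_(i-1)) read
  1·M_0 + 4·M_1 + 1·M_2 = 6(Δ_1 - Δ_0) = 30
  1·M_1 + 4·M_2 + 1·M_3 = 6(Δ_2 - Δ_1) = -60
  1·M_2 + 4·M_3 + 1·M_4 = 6(Δ_3 - Δ_2) = 66
Natural end conditions: M_0 = M_4 = 0.
Solving the tridiagonal system: M_0 = 0, M_1 = 27/2, M_2 = -24, M_3 = 45/2, M_4 = 0.

-24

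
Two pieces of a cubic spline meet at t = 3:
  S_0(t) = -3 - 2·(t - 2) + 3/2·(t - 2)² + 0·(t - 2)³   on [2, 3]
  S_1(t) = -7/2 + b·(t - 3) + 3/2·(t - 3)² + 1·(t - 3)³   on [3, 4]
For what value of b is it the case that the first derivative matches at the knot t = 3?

1

S_0'(t) = -2 + 3·(t - 2) + 0·(t - 2)², so S_0'(3) = 1. On the right, S_1'(3) = b, so b = 1.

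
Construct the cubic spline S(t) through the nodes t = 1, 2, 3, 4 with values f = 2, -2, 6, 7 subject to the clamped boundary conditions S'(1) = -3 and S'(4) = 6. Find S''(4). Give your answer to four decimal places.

27.2000

Let M_i = S''(x_i). Step sizes h_i = 1, 1, 1; slopes of the chords Δ_i = (y_(i+1) - y_i)/h_i = -4, 8, 1.
  1·M_0 + 4·M_1 + 1·M_2 = 6(Δ_1 - Δ_0) = 72
  1·M_1 + 4·M_2 + 1·M_3 = 6(Δ_2 - Δ_1) = -42
Clamped end conditions give two more equations: 2h_0·M_0 + h_0·M_1 = 6(Δ_0 - S'(1)) = -6 and h_2·M_2 + 2h_2·M_3 = 6(S'(4) - Δ_2) = 30.
Solving the tridiagonal system: M_0 = -86/5, M_1 = 142/5, M_2 = -122/5, M_3 = 136/5.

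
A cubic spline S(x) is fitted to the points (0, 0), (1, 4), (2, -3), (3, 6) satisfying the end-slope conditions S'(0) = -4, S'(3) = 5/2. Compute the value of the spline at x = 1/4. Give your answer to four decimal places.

With M_i denoting the second derivative at x_i, h_i = 1, 1, 1, and Δ_i = (y_(i+1) − y_i)/h_i = 4, -7, 9:
  1·M_0 + 4·M_1 + 1·M_2 = 6(Δ_1 - Δ_0) = -66
  1·M_1 + 4·M_2 + 1·M_3 = 6(Δ_2 - Δ_1) = 96
Clamped end conditions give two more equations: 2h_0·M_0 + h_0·M_1 = 6(Δ_0 - S'(0)) = 48 and h_2·M_2 + 2h_2·M_3 = 6(S'(3) - Δ_2) = -39.
Solving: M_0 = 647/15, M_1 = -574/15, M_2 = 659/15, M_3 = -622/15.
On [0, 1], S(x) = 0 - 4·x + 647/30·x² - 407/30·x³.
With x = 1/4: S(1/4) = 87/640.

0.1359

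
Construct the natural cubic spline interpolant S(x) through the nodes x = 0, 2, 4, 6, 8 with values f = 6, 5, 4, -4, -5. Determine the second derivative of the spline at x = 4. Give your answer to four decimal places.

With σ_i denoting the second derivative at x_i, h_i = 2, 2, 2, 2, and Δ_i = (y_(i+1) − y_i)/h_i = -1/2, -1/2, -4, -1/2:
  2·σ_0 + 8·σ_1 + 2·σ_2 = 6(Δ_1 - Δ_0) = 0
  2·σ_1 + 8·σ_2 + 2·σ_3 = 6(Δ_2 - Δ_1) = -21
  2·σ_2 + 8·σ_3 + 2·σ_4 = 6(Δ_3 - Δ_2) = 21
Natural end conditions: σ_0 = σ_4 = 0.
Forward elimination and back-substitution give σ_0 = 0, σ_1 = 15/16, σ_2 = -15/4, σ_3 = 57/16, σ_4 = 0.

-3.7500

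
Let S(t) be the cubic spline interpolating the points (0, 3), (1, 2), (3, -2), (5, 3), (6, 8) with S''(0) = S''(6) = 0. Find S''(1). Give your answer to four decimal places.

-2.2000

Write M_i for S''(x_i). With h_i = 1, 2, 2, 1 and divided differences Δ_i = -1, -2, 5/2, 5, the continuity of S' gives the tridiagonal system
  1·M_0 + 6·M_1 + 2·M_2 = 6(Δ_1 - Δ_0) = -6
  2·M_1 + 8·M_2 + 2·M_3 = 6(Δ_2 - Δ_1) = 27
  2·M_2 + 6·M_3 + 1·M_4 = 6(Δ_3 - Δ_2) = 15
Natural end conditions: M_0 = M_4 = 0.
Solving: M_0 = 0, M_1 = -11/5, M_2 = 18/5, M_3 = 13/10, M_4 = 0.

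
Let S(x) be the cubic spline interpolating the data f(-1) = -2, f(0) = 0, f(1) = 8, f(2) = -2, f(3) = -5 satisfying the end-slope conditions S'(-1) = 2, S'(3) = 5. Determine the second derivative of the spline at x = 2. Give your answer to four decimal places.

Write M_i for S''(x_i). With h_i = 1, 1, 1, 1 and divided differences Δ_i = 2, 8, -10, -3, the continuity of S' gives the tridiagonal system
  1·M_0 + 4·M_1 + 1·M_2 = 6(Δ_1 - Δ_0) = 36
  1·M_1 + 4·M_2 + 1·M_3 = 6(Δ_2 - Δ_1) = -108
  1·M_2 + 4·M_3 + 1·M_4 = 6(Δ_3 - Δ_2) = 42
Clamped end conditions give two more equations: 2h_0·M_0 + h_0·M_1 = 6(Δ_0 - S'(-1)) = 0 and h_3·M_3 + 2h_3·M_4 = 6(S'(3) - Δ_3) = 48.
Solving the tridiagonal system: M_0 = -72/7, M_1 = 144/7, M_2 = -36, M_3 = 108/7, M_4 = 114/7.

15.4286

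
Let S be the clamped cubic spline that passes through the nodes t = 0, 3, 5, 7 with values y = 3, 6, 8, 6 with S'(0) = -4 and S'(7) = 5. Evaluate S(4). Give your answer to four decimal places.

8.2162

With m_i denoting the second derivative at x_i, h_i = 3, 2, 2, and Δ_i = (y_(i+1) − y_i)/h_i = 1, 1, -1:
  3·m_0 + 10·m_1 + 2·m_2 = 6(Δ_1 - Δ_0) = 0
  2·m_1 + 8·m_2 + 2·m_3 = 6(Δ_2 - Δ_1) = -12
Clamped end conditions give two more equations: 2h_0·m_0 + h_0·m_1 = 6(Δ_0 - S'(0)) = 30 and h_2·m_2 + 2h_2·m_3 = 6(S'(7) - Δ_2) = 36.
Solving the tridiagonal system: m_0 = 200/37, m_1 = -30/37, m_2 = -150/37, m_3 = 408/37.
On [3, 5], S(t) = 6 + 107/37·(t - 3) - 15/37·(t - 3)² - 10/37·(t - 3)³.
With (t - 3) = 1: S(4) = 304/37.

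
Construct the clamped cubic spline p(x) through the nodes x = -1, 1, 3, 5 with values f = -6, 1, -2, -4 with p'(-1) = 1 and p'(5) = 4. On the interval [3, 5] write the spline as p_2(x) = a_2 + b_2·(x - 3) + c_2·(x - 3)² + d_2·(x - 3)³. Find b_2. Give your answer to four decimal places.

-3.4000

Write m_i for p''(x_i). With h_i = 2, 2, 2 and divided differences Δ_i = 7/2, -3/2, -1, the continuity of p' gives the tridiagonal system
  2·m_0 + 8·m_1 + 2·m_2 = 6(Δ_1 - Δ_0) = -30
  2·m_1 + 8·m_2 + 2·m_3 = 6(Δ_2 - Δ_1) = 3
Clamped end conditions give two more equations: 2h_0·m_0 + h_0·m_1 = 6(Δ_0 - p'(-1)) = 15 and h_2·m_2 + 2h_2·m_3 = 6(p'(5) - Δ_2) = 30.
Solving: m_0 = 32/5, m_1 = -53/10, m_2 = -1/5, m_3 = 38/5.
On [3, 5], with p_2(x) = a_2 + b_2·(x - 3) + c_2·(x - 3)² + d_2·(x - 3)³: c_2 = m_2/2 = -1/10, d_2 = (m_3 - m_2)/(6h_2) = 13/20, b_2 = Δ_2 - h_2(2m_2 + m_3)/6 = -17/5.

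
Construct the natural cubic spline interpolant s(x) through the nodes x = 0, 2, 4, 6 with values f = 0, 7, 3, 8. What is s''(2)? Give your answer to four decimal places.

Write σ_i for s''(x_i). With h_i = 2, 2, 2 and divided differences Δ_i = 7/2, -2, 5/2, the continuity of s' gives the tridiagonal system
  2·σ_0 + 8·σ_1 + 2·σ_2 = 6(Δ_1 - Δ_0) = -33
  2·σ_1 + 8·σ_2 + 2·σ_3 = 6(Δ_2 - Δ_1) = 27
Natural end conditions: σ_0 = σ_3 = 0.
Forward elimination and back-substitution give σ_0 = 0, σ_1 = -53/10, σ_2 = 47/10, σ_3 = 0.

-5.3000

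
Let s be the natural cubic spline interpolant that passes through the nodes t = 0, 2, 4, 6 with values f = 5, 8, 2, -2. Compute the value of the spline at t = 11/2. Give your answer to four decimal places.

With m_i denoting the second derivative at x_i, h_i = 2, 2, 2, and Δ_i = (y_(i+1) − y_i)/h_i = 3/2, -3, -2:
  2·m_0 + 8·m_1 + 2·m_2 = 6(Δ_1 - Δ_0) = -27
  2·m_1 + 8·m_2 + 2·m_3 = 6(Δ_2 - Δ_1) = 6
Natural end conditions: m_0 = m_3 = 0.
Forward elimination and back-substitution give m_0 = 0, m_1 = -19/5, m_2 = 17/10, m_3 = 0.
On [4, 6], s(t) = 2 - 47/15·(t - 4) + 17/20·(t - 4)² - 17/120·(t - 4)³.
With (t - 4) = 3/2: s(11/2) = -81/64.

-1.2656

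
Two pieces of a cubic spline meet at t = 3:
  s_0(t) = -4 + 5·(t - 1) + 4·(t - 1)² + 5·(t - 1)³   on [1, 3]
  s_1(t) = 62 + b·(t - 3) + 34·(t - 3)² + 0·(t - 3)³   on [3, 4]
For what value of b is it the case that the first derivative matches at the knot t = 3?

81

s_0'(t) = 5 + 8·(t - 1) + 15·(t - 1)², so s_0'(3) = 81. On the right, s_1'(3) = b, so b = 81.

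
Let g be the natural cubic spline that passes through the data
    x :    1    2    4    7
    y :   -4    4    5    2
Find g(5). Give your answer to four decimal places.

Write M_i for g''(x_i). With h_i = 1, 2, 3 and divided differences Δ_i = 8, 1/2, -1, the continuity of g' gives the tridiagonal system
  1·M_0 + 6·M_1 + 2·M_2 = 6(Δ_1 - Δ_0) = -45
  2·M_1 + 10·M_2 + 3·M_3 = 6(Δ_2 - Δ_1) = -9
Natural end conditions: M_0 = M_3 = 0.
Hence M_0 = 0, M_1 = -54/7, M_2 = 9/14, M_3 = 0.
On [4, 7], g(x) = 5 - 23/14·(x - 4) + 9/28·(x - 4)² - 1/28·(x - 4)³.
With (x - 4) = 1: g(5) = 51/14.

3.6429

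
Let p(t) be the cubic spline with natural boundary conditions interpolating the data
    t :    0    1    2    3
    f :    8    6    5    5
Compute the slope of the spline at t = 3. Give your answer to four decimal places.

With m_i denoting the second derivative at x_i, h_i = 1, 1, 1, and Δ_i = (y_(i+1) − y_i)/h_i = -2, -1, 0:
  1·m_0 + 4·m_1 + 1·m_2 = 6(Δ_1 - Δ_0) = 6
  1·m_1 + 4·m_2 + 1·m_3 = 6(Δ_2 - Δ_1) = 6
Natural end conditions: m_0 = m_3 = 0.
Hence m_0 = 0, m_1 = 6/5, m_2 = 6/5, m_3 = 0.
On [2, 3], p'(t) = b_2 + 2c_2·(t - 2) + 3d_2·(t - 2)² with b_2 = Δ_2 - h_2(2m_2 + m_3)/6 = -2/5, c_2 = m_2/2 = 3/5, d_2 = (m_3 - m_2)/(6h_2) = -1/5. So p'(3) = 1/5.

0.2000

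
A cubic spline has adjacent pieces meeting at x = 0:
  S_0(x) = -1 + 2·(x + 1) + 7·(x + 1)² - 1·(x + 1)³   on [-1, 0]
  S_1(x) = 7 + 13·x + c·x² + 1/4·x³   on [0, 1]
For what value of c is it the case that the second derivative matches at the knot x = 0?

S_0''(x) = 14 - 6·(x + 1), so S_0''(0) = 8. On the right, S_1''(0) = 2c, so c = 4.

4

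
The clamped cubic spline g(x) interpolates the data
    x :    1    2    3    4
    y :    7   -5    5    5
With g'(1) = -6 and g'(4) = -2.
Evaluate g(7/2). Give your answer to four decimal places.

6.3167

With m_i denoting the second derivative at x_i, h_i = 1, 1, 1, and Δ_i = (y_(i+1) − y_i)/h_i = -12, 10, 0:
  1·m_0 + 4·m_1 + 1·m_2 = 6(Δ_1 - Δ_0) = 132
  1·m_1 + 4·m_2 + 1·m_3 = 6(Δ_2 - Δ_1) = -60
Clamped end conditions give two more equations: 2h_0·m_0 + h_0·m_1 = 6(Δ_0 - g'(1)) = -36 and h_2·m_2 + 2h_2·m_3 = 6(g'(4) - Δ_2) = -12.
Forward elimination and back-substitution give m_0 = -656/15, m_1 = 772/15, m_2 = -452/15, m_3 = 136/15.
On [3, 4], g(x) = 5 + 128/15·(x - 3) - 226/15·(x - 3)² + 98/15·(x - 3)³.
With (x - 3) = 1/2: g(7/2) = 379/60.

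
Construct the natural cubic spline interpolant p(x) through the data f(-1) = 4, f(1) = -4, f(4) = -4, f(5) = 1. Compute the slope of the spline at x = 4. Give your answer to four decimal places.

Put σ_i = p'' at the i-th knot. Here h = (2, 3, 1) and Δ = (-4, 0, 5), so the interior equations h_(i-1)·σ_(i-1) + 2(h_(i-1)+h_i)·σ_i + h_i·σ_(i+1) = 6(Δ_i − Δ_(i-1)) read
  2·σ_0 + 10·σ_1 + 3·σ_2 = 6(Δ_1 - Δ_0) = 24
  3·σ_1 + 8·σ_2 + 1·σ_3 = 6(Δ_2 - Δ_1) = 30
Natural end conditions: σ_0 = σ_3 = 0.
Forward elimination and back-substitution give σ_0 = 0, σ_1 = 102/71, σ_2 = 228/71, σ_3 = 0.
On [4, 5], p'(x) = b_2 + 2c_2·(x - 4) + 3d_2·(x - 4)² with b_2 = Δ_2 - h_2(2σ_2 + σ_3)/6 = 279/71, c_2 = σ_2/2 = 114/71, d_2 = (σ_3 - σ_2)/(6h_2) = -38/71. So p'(4) = 279/71.

3.9296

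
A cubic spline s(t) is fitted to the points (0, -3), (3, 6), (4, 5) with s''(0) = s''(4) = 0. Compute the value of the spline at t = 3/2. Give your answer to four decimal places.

Let m_i = s''(x_i). Step sizes h_i = 3, 1; slopes of the chords Δ_i = (y_(i+1) - y_i)/h_i = 3, -1.
  3·m_0 + 8·m_1 + 1·m_2 = 6(Δ_1 - Δ_0) = -24
Natural end conditions: m_0 = m_2 = 0.
Solving the tridiagonal system: m_0 = 0, m_1 = -3, m_2 = 0.
On [0, 3], s(t) = -3 + 9/2·t + 0·t² - 1/6·t³.
With t = 3/2: s(3/2) = 51/16.

3.1875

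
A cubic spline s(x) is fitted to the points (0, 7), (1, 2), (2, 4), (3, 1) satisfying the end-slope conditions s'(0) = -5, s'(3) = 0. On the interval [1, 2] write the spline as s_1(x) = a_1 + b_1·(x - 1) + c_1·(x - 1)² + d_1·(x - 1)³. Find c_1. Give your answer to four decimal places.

8.2667

Let σ_i = s''(x_i). Step sizes h_i = 1, 1, 1; slopes of the chords Δ_i = (y_(i+1) - y_i)/h_i = -5, 2, -3.
  1·σ_0 + 4·σ_1 + 1·σ_2 = 6(Δ_1 - Δ_0) = 42
  1·σ_1 + 4·σ_2 + 1·σ_3 = 6(Δ_2 - Δ_1) = -30
Clamped end conditions give two more equations: 2h_0·σ_0 + h_0·σ_1 = 6(Δ_0 - s'(0)) = 0 and h_2·σ_2 + 2h_2·σ_3 = 6(s'(3) - Δ_2) = 18.
Solving: σ_0 = -124/15, σ_1 = 248/15, σ_2 = -238/15, σ_3 = 254/15.
On [1, 2], with s_1(x) = a_1 + b_1·(x - 1) + c_1·(x - 1)² + d_1·(x - 1)³: c_1 = σ_1/2 = 124/15, d_1 = (σ_2 - σ_1)/(6h_1) = -27/5, b_1 = Δ_1 - h_1(2σ_1 + σ_2)/6 = -13/15.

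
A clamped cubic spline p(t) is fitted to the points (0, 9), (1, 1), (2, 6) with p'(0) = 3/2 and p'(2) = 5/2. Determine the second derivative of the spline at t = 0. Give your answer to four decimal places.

Put σ_i = p'' at the i-th knot. Here h = (1, 1) and Δ = (-8, 5), so the interior equations h_(i-1)·σ_(i-1) + 2(h_(i-1)+h_i)·σ_i + h_i·σ_(i+1) = 6(Δ_i − Δ_(i-1)) read
  1·σ_0 + 4·σ_1 + 1·σ_2 = 6(Δ_1 - Δ_0) = 78
Clamped end conditions give two more equations: 2h_0·σ_0 + h_0·σ_1 = 6(Δ_0 - p'(0)) = -57 and h_1·σ_1 + 2h_1·σ_2 = 6(p'(2) - Δ_1) = -15.
Solving the tridiagonal system: σ_0 = -95/2, σ_1 = 38, σ_2 = -53/2.

-47.5000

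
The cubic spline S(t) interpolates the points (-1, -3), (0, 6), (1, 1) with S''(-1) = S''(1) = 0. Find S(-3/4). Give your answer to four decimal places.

0.0703

Put M_i = S'' at the i-th knot. Here h = (1, 1) and Δ = (9, -5), so the interior equations h_(i-1)·M_(i-1) + 2(h_(i-1)+h_i)·M_i + h_i·M_(i+1) = 6(Δ_i − Δ_(i-1)) read
  1·M_0 + 4·M_1 + 1·M_2 = 6(Δ_1 - Δ_0) = -84
Natural end conditions: M_0 = M_2 = 0.
Hence M_0 = 0, M_1 = -21, M_2 = 0.
On [-1, 0], S(t) = -3 + 25/2·(t + 1) + 0·(t + 1)² - 7/2·(t + 1)³.
With (t + 1) = 1/4: S(-3/4) = 9/128.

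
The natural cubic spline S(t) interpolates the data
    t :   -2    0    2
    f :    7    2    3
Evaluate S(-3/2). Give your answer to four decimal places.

Put M_i = S'' at the i-th knot. Here h = (2, 2) and Δ = (-5/2, 1/2), so the interior equations h_(i-1)·M_(i-1) + 2(h_(i-1)+h_i)·M_i + h_i·M_(i+1) = 6(Δ_i − Δ_(i-1)) read
  2·M_0 + 8·M_1 + 2·M_2 = 6(Δ_1 - Δ_0) = 18
Natural end conditions: M_0 = M_2 = 0.
Forward elimination and back-substitution give M_0 = 0, M_1 = 9/4, M_2 = 0.
On [-2, 0], S(t) = 7 - 13/4·(t + 2) + 0·(t + 2)² + 3/16·(t + 2)³.
With (t + 2) = 1/2: S(-3/2) = 691/128.

5.3984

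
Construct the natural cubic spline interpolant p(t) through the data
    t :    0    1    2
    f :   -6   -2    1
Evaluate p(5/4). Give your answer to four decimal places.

With M_i denoting the second derivative at x_i, h_i = 1, 1, and Δ_i = (y_(i+1) − y_i)/h_i = 4, 3:
  1·M_0 + 4·M_1 + 1·M_2 = 6(Δ_1 - Δ_0) = -6
Natural end conditions: M_0 = M_2 = 0.
Hence M_0 = 0, M_1 = -3/2, M_2 = 0.
On [1, 2], p(t) = -2 + 7/2·(t - 1) - 3/4·(t - 1)² + 1/4·(t - 1)³.
With (t - 1) = 1/4: p(5/4) = -299/256.

-1.1680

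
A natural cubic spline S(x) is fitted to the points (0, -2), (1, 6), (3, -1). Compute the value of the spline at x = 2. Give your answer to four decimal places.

5.3750

Write σ_i for S''(x_i). With h_i = 1, 2 and divided differences Δ_i = 8, -7/2, the continuity of S' gives the tridiagonal system
  1·σ_0 + 6·σ_1 + 2·σ_2 = 6(Δ_1 - Δ_0) = -69
Natural end conditions: σ_0 = σ_2 = 0.
Forward elimination and back-substitution give σ_0 = 0, σ_1 = -23/2, σ_2 = 0.
On [1, 3], S(x) = 6 + 25/6·(x - 1) - 23/4·(x - 1)² + 23/24·(x - 1)³.
With (x - 1) = 1: S(2) = 43/8.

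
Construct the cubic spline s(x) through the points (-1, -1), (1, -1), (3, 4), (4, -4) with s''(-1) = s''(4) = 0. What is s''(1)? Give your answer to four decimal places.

4.9091

With M_i denoting the second derivative at x_i, h_i = 2, 2, 1, and Δ_i = (y_(i+1) − y_i)/h_i = 0, 5/2, -8:
  2·M_0 + 8·M_1 + 2·M_2 = 6(Δ_1 - Δ_0) = 15
  2·M_1 + 6·M_2 + 1·M_3 = 6(Δ_2 - Δ_1) = -63
Natural end conditions: M_0 = M_3 = 0.
Forward elimination and back-substitution give M_0 = 0, M_1 = 54/11, M_2 = -267/22, M_3 = 0.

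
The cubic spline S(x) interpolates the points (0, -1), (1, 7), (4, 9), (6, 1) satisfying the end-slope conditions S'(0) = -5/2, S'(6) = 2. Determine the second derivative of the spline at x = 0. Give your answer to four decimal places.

36.1282

Write m_i for S''(x_i). With h_i = 1, 3, 2 and divided differences Δ_i = 8, 2/3, -4, the continuity of S' gives the tridiagonal system
  1·m_0 + 8·m_1 + 3·m_2 = 6(Δ_1 - Δ_0) = -44
  3·m_1 + 10·m_2 + 2·m_3 = 6(Δ_2 - Δ_1) = -28
Clamped end conditions give two more equations: 2h_0·m_0 + h_0·m_1 = 6(Δ_0 - S'(0)) = 63 and h_2·m_2 + 2h_2·m_3 = 6(S'(6) - Δ_2) = 36.
Solving: m_0 = 1409/39, m_1 = -361/39, m_2 = -79/39, m_3 = 781/78.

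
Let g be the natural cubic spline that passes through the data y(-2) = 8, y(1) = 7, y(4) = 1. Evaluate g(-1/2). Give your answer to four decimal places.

With M_i denoting the second derivative at x_i, h_i = 3, 3, and Δ_i = (y_(i+1) − y_i)/h_i = -1/3, -2:
  3·M_0 + 12·M_1 + 3·M_2 = 6(Δ_1 - Δ_0) = -10
Natural end conditions: M_0 = M_2 = 0.
Solving: M_0 = 0, M_1 = -5/6, M_2 = 0.
On [-2, 1], g(t) = 8 + 1/12·(t + 2) + 0·(t + 2)² - 5/108·(t + 2)³.
With (t + 2) = 3/2: g(-1/2) = 255/32.

7.9688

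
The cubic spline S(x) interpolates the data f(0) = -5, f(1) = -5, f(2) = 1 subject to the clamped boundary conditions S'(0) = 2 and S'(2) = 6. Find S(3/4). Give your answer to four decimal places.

-5.2578

With M_i denoting the second derivative at x_i, h_i = 1, 1, and Δ_i = (y_(i+1) − y_i)/h_i = 0, 6:
  1·M_0 + 4·M_1 + 1·M_2 = 6(Δ_1 - Δ_0) = 36
Clamped end conditions give two more equations: 2h_0·M_0 + h_0·M_1 = 6(Δ_0 - S'(0)) = -12 and h_1·M_1 + 2h_1·M_2 = 6(S'(2) - Δ_1) = 0.
Solving the tridiagonal system: M_0 = -13, M_1 = 14, M_2 = -7.
On [0, 1], S(x) = -5 + 2·x - 13/2·x² + 9/2·x³.
With x = 3/4: S(3/4) = -673/128.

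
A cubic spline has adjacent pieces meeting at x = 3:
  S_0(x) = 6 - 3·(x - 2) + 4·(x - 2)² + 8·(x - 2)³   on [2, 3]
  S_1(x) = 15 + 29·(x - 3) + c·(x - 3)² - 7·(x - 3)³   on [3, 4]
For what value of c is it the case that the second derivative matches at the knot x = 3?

28

S_0''(x) = 8 + 48·(x - 2), so S_0''(3) = 56. On the right, S_1''(3) = 2c, so c = 28.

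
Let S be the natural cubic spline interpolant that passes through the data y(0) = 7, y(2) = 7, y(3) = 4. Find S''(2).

-3

Put M_i = S'' at the i-th knot. Here h = (2, 1) and Δ = (0, -3), so the interior equations h_(i-1)·M_(i-1) + 2(h_(i-1)+h_i)·M_i + h_i·M_(i+1) = 6(Δ_i − Δ_(i-1)) read
  2·M_0 + 6·M_1 + 1·M_2 = 6(Δ_1 - Δ_0) = -18
Natural end conditions: M_0 = M_2 = 0.
Solving: M_0 = 0, M_1 = -3, M_2 = 0.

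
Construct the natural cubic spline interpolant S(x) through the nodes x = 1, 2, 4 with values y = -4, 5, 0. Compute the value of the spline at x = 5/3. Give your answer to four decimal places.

Write σ_i for S''(x_i). With h_i = 1, 2 and divided differences Δ_i = 9, -5/2, the continuity of S' gives the tridiagonal system
  1·σ_0 + 6·σ_1 + 2·σ_2 = 6(Δ_1 - Δ_0) = -69
Natural end conditions: σ_0 = σ_2 = 0.
Solving: σ_0 = 0, σ_1 = -23/2, σ_2 = 0.
On [1, 2], S(x) = -4 + 131/12·(x - 1) + 0·(x - 1)² - 23/12·(x - 1)³.
With (x - 1) = 2/3: S(5/3) = 439/162.

2.7099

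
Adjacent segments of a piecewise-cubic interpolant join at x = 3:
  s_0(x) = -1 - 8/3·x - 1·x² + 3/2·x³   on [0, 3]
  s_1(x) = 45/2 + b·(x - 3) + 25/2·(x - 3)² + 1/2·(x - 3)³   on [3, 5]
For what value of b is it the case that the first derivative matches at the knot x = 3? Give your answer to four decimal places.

31.8333

s_0'(x) = -8/3 - 2·x + 9/2·x², so s_0'(3) = 191/6. On the right, s_1'(3) = b, so b = 191/6.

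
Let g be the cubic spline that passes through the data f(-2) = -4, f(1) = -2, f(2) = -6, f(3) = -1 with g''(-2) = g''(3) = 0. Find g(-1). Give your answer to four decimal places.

With M_i denoting the second derivative at x_i, h_i = 3, 1, 1, and Δ_i = (y_(i+1) − y_i)/h_i = 2/3, -4, 5:
  3·M_0 + 8·M_1 + 1·M_2 = 6(Δ_1 - Δ_0) = -28
  1·M_1 + 4·M_2 + 1·M_3 = 6(Δ_2 - Δ_1) = 54
Natural end conditions: M_0 = M_3 = 0.
Hence M_0 = 0, M_1 = -166/31, M_2 = 460/31, M_3 = 0.
On [-2, 1], g(x) = -4 + 311/93·(x + 2) + 0·(x + 2)² - 83/279·(x + 2)³.
With (x + 2) = 1: g(-1) = -266/279.

-0.9534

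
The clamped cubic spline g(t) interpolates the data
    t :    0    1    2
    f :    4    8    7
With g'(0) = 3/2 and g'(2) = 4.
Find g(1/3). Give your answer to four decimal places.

Write m_i for g''(x_i). With h_i = 1, 1 and divided differences Δ_i = 4, -1, the continuity of g' gives the tridiagonal system
  1·m_0 + 4·m_1 + 1·m_2 = 6(Δ_1 - Δ_0) = -30
Clamped end conditions give two more equations: 2h_0·m_0 + h_0·m_1 = 6(Δ_0 - g'(0)) = 15 and h_1·m_1 + 2h_1·m_2 = 6(g'(2) - Δ_1) = 30.
Hence m_0 = 65/4, m_1 = -35/2, m_2 = 95/4.
On [0, 1], g(t) = 4 + 3/2·t + 65/8·t² - 45/8·t³.
With t = 1/3: g(1/3) = 187/36.

5.1944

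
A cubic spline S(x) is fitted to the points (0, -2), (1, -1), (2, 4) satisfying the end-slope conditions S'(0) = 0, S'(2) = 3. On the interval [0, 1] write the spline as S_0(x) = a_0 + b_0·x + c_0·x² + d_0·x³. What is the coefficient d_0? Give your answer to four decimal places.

Let m_i = S''(x_i). Step sizes h_i = 1, 1; slopes of the chords Δ_i = (y_(i+1) - y_i)/h_i = 1, 5.
  1·m_0 + 4·m_1 + 1·m_2 = 6(Δ_1 - Δ_0) = 24
Clamped end conditions give two more equations: 2h_0·m_0 + h_0·m_1 = 6(Δ_0 - S'(0)) = 6 and h_1·m_1 + 2h_1·m_2 = 6(S'(2) - Δ_1) = -12.
Forward elimination and back-substitution give m_0 = -3/2, m_1 = 9, m_2 = -21/2.
On [0, 1], with S_0(x) = a_0 + b_0·x + c_0·x² + d_0·x³: c_0 = m_0/2 = -3/4, d_0 = (m_1 - m_0)/(6h_0) = 7/4, b_0 = Δ_0 - h_0(2m_0 + m_1)/6 = 0.

1.7500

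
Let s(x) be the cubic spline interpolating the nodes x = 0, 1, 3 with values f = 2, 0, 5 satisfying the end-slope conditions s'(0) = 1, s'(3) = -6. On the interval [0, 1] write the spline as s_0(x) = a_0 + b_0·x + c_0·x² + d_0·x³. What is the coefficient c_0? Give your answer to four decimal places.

-7.9167

Let M_i = s''(x_i). Step sizes h_i = 1, 2; slopes of the chords Δ_i = (y_(i+1) - y_i)/h_i = -2, 5/2.
  1·M_0 + 6·M_1 + 2·M_2 = 6(Δ_1 - Δ_0) = 27
Clamped end conditions give two more equations: 2h_0·M_0 + h_0·M_1 = 6(Δ_0 - s'(0)) = -18 and h_1·M_1 + 2h_1·M_2 = 6(s'(3) - Δ_1) = -51.
Hence M_0 = -95/6, M_1 = 41/3, M_2 = -235/12.
On [0, 1], with s_0(x) = a_0 + b_0·x + c_0·x² + d_0·x³: c_0 = M_0/2 = -95/12, d_0 = (M_1 - M_0)/(6h_0) = 59/12, b_0 = Δ_0 - h_0(2M_0 + M_1)/6 = 1.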